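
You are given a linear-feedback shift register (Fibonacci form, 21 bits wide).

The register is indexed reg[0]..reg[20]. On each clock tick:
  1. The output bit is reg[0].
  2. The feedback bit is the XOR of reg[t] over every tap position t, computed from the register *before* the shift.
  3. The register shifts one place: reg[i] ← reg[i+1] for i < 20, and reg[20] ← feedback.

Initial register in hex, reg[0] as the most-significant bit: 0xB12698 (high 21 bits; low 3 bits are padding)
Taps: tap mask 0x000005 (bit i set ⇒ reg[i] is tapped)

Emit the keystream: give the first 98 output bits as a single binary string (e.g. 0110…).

10110001001001101001101110101101111001111010100011010011110010000101110011100111010010010111101111

step | reg (before) | out | fb
   0 | 101100010010011010011 | 1 | 0
   1 | 011000100100110100110 | 0 | 1
   2 | 110001001001101001101 | 1 | 1
   3 | 100010010011010011011 | 1 | 1
   4 | 000100100110100110111 | 0 | 0
   5 | 001001001101001101110 | 0 | 1
   6 | 010010011010011011101 | 0 | 0
   7 | 100100110100110111010 | 1 | 1
   8 | 001001101001101110101 | 0 | 1
   9 | 010011010011011101011 | 0 | 0
  10 | 100110100110111010110 | 1 | 1
  11 | 001101001101110101101 | 0 | 1
  12 | 011010011011101011011 | 0 | 1
  13 | 110100110111010110111 | 1 | 1
  14 | 101001101110101101111 | 1 | 0
  15 | 010011011101011011110 | 0 | 0
  16 | 100110111010110111100 | 1 | 1
  17 | 001101110101101111001 | 0 | 1
  18 | 011011101011011110011 | 0 | 1
  19 | 110111010110111100111 | 1 | 1
  20 | 101110101101111001111 | 1 | 0
  21 | 011101011011110011110 | 0 | 1
  22 | 111010110111100111101 | 1 | 0
  23 | 110101101111001111010 | 1 | 1
  24 | 101011011110011110101 | 1 | 0
  25 | 010110111100111101010 | 0 | 0
  26 | 101101111001111010100 | 1 | 0
  27 | 011011110011110101000 | 0 | 1
  28 | 110111100111101010001 | 1 | 1
  29 | 101111001111010100011 | 1 | 0
  30 | 011110011110101000110 | 0 | 1
  31 | 111100111101010001101 | 1 | 0
  32 | 111001111010100011010 | 1 | 0
  33 | 110011110101000110100 | 1 | 1
  34 | 100111101010001101001 | 1 | 1
  35 | 001111010100011010011 | 0 | 1
  36 | 011110101000110100111 | 0 | 1
  37 | 111101010001101001111 | 1 | 0
  38 | 111010100011010011110 | 1 | 0
  39 | 110101000110100111100 | 1 | 1
  40 | 101010001101001111001 | 1 | 0
  41 | 010100011010011110010 | 0 | 0
  42 | 101000110100111100100 | 1 | 0
  43 | 010001101001111001000 | 0 | 0
  44 | 100011010011110010000 | 1 | 1
  45 | 000110100111100100001 | 0 | 0
  46 | 001101001111001000010 | 0 | 1
  47 | 011010011110010000101 | 0 | 1
  48 | 110100111100100001011 | 1 | 1
  49 | 101001111001000010111 | 1 | 0
  50 | 010011110010000101110 | 0 | 0
  51 | 100111100100001011100 | 1 | 1
  52 | 001111001000010111001 | 0 | 1
  53 | 011110010000101110011 | 0 | 1
  54 | 111100100001011100111 | 1 | 0
  55 | 111001000010111001110 | 1 | 0
  56 | 110010000101110011100 | 1 | 1
  57 | 100100001011100111001 | 1 | 1
  58 | 001000010111001110011 | 0 | 1
  59 | 010000101110011100111 | 0 | 0
  60 | 100001011100111001110 | 1 | 1
  61 | 000010111001110011101 | 0 | 0
  62 | 000101110011100111010 | 0 | 0
  63 | 001011100111001110100 | 0 | 1
  64 | 010111001110011101001 | 0 | 0
  65 | 101110011100111010010 | 1 | 0
  66 | 011100111001110100100 | 0 | 1
  67 | 111001110011101001001 | 1 | 0
  68 | 110011100111010010010 | 1 | 1
  69 | 100111001110100100101 | 1 | 1
  70 | 001110011101001001011 | 0 | 1
  71 | 011100111010010010111 | 0 | 1
  72 | 111001110100100101111 | 1 | 0
  73 | 110011101001001011110 | 1 | 1
  74 | 100111010010010111101 | 1 | 1
  75 | 001110100100101111011 | 0 | 1
  76 | 011101001001011110111 | 0 | 1
  77 | 111010010010111101111 | 1 | 0
  78 | 110100100101111011110 | 1 | 1
  79 | 101001001011110111101 | 1 | 0
  80 | 010010010111101111010 | 0 | 0
  81 | 100100101111011110100 | 1 | 1
  82 | 001001011110111101001 | 0 | 1
  83 | 010010111101111010011 | 0 | 0
  84 | 100101111011110100110 | 1 | 1
  85 | 001011110111101001101 | 0 | 1
  86 | 010111101111010011011 | 0 | 0
  87 | 101111011110100110110 | 1 | 0
  88 | 011110111101001101100 | 0 | 1
  89 | 111101111010011011001 | 1 | 0
  90 | 111011110100110110010 | 1 | 0
  91 | 110111101001101100100 | 1 | 1
  92 | 101111010011011001001 | 1 | 0
  93 | 011110100110110010010 | 0 | 1
  94 | 111101001101100100101 | 1 | 0
  95 | 111010011011001001010 | 1 | 0
  96 | 110100110110010010100 | 1 | 1
  97 | 101001101100100101001 | 1 | 0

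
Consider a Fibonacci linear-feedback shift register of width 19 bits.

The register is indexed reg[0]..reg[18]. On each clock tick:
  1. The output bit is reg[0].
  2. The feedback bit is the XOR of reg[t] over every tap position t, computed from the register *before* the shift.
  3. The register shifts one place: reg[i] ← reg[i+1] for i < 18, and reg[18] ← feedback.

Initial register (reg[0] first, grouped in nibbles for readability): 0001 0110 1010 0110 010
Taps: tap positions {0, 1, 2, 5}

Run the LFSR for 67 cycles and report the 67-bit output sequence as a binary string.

0001011010100110010101101011011100101110111111000000001011101110100

step | reg (before) | out | fb
   0 | 0001011010100110010 | 0 | 1
   1 | 0010110101001100101 | 0 | 0
   2 | 0101101010011001010 | 0 | 1
   3 | 1011010100110010101 | 1 | 1
   4 | 0110101001100101011 | 0 | 0
   5 | 1101010011001010110 | 1 | 1
   6 | 1010100110010101101 | 1 | 0
   7 | 0101001100101011010 | 0 | 1
   8 | 1010011001010110101 | 1 | 1
   9 | 0100110010101101011 | 0 | 0
  10 | 1001100101011010110 | 1 | 1
  11 | 0011001010110101101 | 0 | 1
  12 | 0110010101101011011 | 0 | 1
  13 | 1100101011010110111 | 1 | 0
  14 | 1001010110101101110 | 1 | 0
  15 | 0010101101011011100 | 0 | 1
  16 | 0101011010110111001 | 0 | 0
  17 | 1010110101101110010 | 1 | 1
  18 | 0101101011011100101 | 0 | 1
  19 | 1011010110111001011 | 1 | 1
  20 | 0110101101110010111 | 0 | 0
  21 | 1101011011100101110 | 1 | 1
  22 | 1010110111001011101 | 1 | 1
  23 | 0101101110010111011 | 0 | 1
  24 | 1011011100101110111 | 1 | 1
  25 | 0110111001011101111 | 0 | 1
  26 | 1101110010111011111 | 1 | 1
  27 | 1011100101110111111 | 1 | 0
  28 | 0111001011101111110 | 0 | 0
  29 | 1110010111011111100 | 1 | 0
  30 | 1100101110111111000 | 1 | 0
  31 | 1001011101111110000 | 1 | 0
  32 | 0010111011111100000 | 0 | 0
  33 | 0101110111111000000 | 0 | 0
  34 | 1011101111110000000 | 1 | 0
  35 | 0111011111100000000 | 0 | 1
  36 | 1110111111000000001 | 1 | 0
  37 | 1101111110000000010 | 1 | 1
  38 | 1011111100000000101 | 1 | 1
  39 | 0111111000000001011 | 0 | 1
  40 | 1111110000000010111 | 1 | 0
  41 | 1111100000000101110 | 1 | 1
  42 | 1111000000001011101 | 1 | 1
  43 | 1110000000010111011 | 1 | 1
  44 | 1100000000101110111 | 1 | 0
  45 | 1000000001011101110 | 1 | 1
  46 | 0000000010111011101 | 0 | 0
  47 | 0000000101110111010 | 0 | 0
  48 | 0000001011101110100 | 0 | 0
  49 | 0000010111011101000 | 0 | 1
  50 | 0000101110111010001 | 0 | 0
  51 | 0001011101110100010 | 0 | 1
  52 | 0010111011101000101 | 0 | 0
  53 | 0101110111010001010 | 0 | 0
  54 | 1011101110100010100 | 1 | 0
  55 | 0111011101000101000 | 0 | 1
  56 | 1110111010001010001 | 1 | 0
  57 | 1101110100010100010 | 1 | 1
  58 | 1011101000101000101 | 1 | 0
  59 | 0111010001010001010 | 0 | 1
  60 | 1110100010100010101 | 1 | 1
  61 | 1101000101000101011 | 1 | 0
  62 | 1010001010001010110 | 1 | 0
  63 | 0100010100010101100 | 0 | 0
  64 | 1000101000101011000 | 1 | 1
  65 | 0001010001010110001 | 0 | 1
  66 | 0010100010101100011 | 0 | 1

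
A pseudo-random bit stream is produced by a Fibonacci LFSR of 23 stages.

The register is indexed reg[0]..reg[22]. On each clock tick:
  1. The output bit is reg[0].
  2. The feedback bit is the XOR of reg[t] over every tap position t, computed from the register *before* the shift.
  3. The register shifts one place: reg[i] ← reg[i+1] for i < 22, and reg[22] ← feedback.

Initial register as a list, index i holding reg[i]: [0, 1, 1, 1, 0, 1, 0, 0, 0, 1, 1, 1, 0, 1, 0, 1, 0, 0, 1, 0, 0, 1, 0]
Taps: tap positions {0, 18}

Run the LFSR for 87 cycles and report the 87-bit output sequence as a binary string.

tick  register→output (feedback)
  0  01110100011101010010010→0 (1)
  1  11101000111010100100101→1 (1)
  2  11010001110101001001011→1 (1)
  3  10100011101010010010111→1 (0)
  4  01000111010100100101110→0 (0)
  5  10001110101001001011100→1 (0)
  6  00011101010010010111000→0 (1)
  7  00111010100100101110001→0 (1)
  8  01110101001001011100011→0 (0)
  9  11101010010010111000110→1 (1)
 10  11010100100101110001101→1 (1)
 11  10101001001011100011011→1 (0)
 12  01010010010111000110110→0 (1)
 13  10100100101110001101101→1 (1)
 14  01001001011100011011011→0 (1)
 15  10010010111000110110111→1 (0)
 16  00100101110001101101110→0 (0)
 17  01001011100011011011100→0 (1)
 18  10010111000110110111001→1 (0)
 19  00101110001101101110010→0 (1)
 20  01011100011011011100101→0 (0)
 21  10111000110110111001010→1 (1)
 22  01110001101101110010101→0 (1)
 23  11100011011011100101011→1 (1)
 24  11000110110111001010111→1 (0)
 25  10001101101110010101110→1 (1)
 26  00011011011100101011101→0 (1)
 27  00110110111001010111011→0 (1)
 28  01101101110010101110111→0 (1)
 29  11011011100101011101111→1 (1)
 30  10110111001010111011111→1 (0)
 31  01101110010101110111110→0 (1)
 32  11011100101011101111101→1 (0)
 33  10111001010111011111010→1 (0)
 34  01110010101110111110100→0 (1)
 35  11100101011101111101001→1 (1)
 36  11001010111011111010011→1 (0)
 37  10010101110111110100110→1 (1)
 38  00101011101111101001101→0 (0)
 39  01010111011111010011010→0 (1)
 40  10101110111110100110101→1 (0)
 41  01011101111101001101010→0 (0)
 42  10111011111010011010100→1 (0)
 43  01110111110100110101000→0 (0)
 44  11101111101001101010000→1 (0)
 45  11011111010011010100000→1 (1)
 46  10111110100110101000001→1 (1)
 47  01111101001101010000011→0 (0)
 48  11111010011010100000110→1 (1)
 49  11110100110101000001101→1 (1)
 50  11101001101010000011011→1 (0)
 51  11010011010100000110110→1 (0)
 52  10100110101000001101100→1 (1)
 53  01001101010000011011001→0 (1)
 54  10011010100000110110011→1 (0)
 55  00110101000001101100110→0 (0)
 56  01101010000011011001100→0 (0)
 57  11010100000110110011000→1 (0)
 58  10101000001101100110000→1 (0)
 59  01010000011011001100000→0 (0)
 60  10100000110110011000000→1 (1)
 61  01000001101100110000001→0 (0)
 62  10000011011001100000010→1 (1)
 63  00000110110011000000101→0 (0)
 64  00001101100110000001010→0 (0)
 65  00011011001100000010100→0 (1)
 66  00110110011000000101001→0 (0)
 67  01101100110000001010010→0 (1)
 68  11011001100000010100101→1 (1)
 69  10110011000000101001011→1 (1)
 70  01100110000001010010111→0 (1)
 71  11001100000010100101111→1 (1)
 72  10011000000101001011111→1 (0)
 73  00110000001010010111110→0 (1)
 74  01100000010100101111101→0 (1)
 75  11000000101001011111011→1 (0)
 76  10000001010010111110110→1 (0)
 77  00000010100101111101100→0 (0)
 78  00000101001011111011000→0 (1)
 79  00001010010111110110001→0 (1)
 80  00010100101111101100011→0 (0)
 81  00101001011111011000110→0 (0)
 82  01010010111110110001100→0 (0)
 83  10100101111101100011000→1 (0)
 84  01001011111011000110000→0 (1)
 85  10010111110110001100001→1 (1)
 86  00101111101100011000011→0 (0)

011101000111010100100101110001101101110010101110111110100110101000001101100110000001010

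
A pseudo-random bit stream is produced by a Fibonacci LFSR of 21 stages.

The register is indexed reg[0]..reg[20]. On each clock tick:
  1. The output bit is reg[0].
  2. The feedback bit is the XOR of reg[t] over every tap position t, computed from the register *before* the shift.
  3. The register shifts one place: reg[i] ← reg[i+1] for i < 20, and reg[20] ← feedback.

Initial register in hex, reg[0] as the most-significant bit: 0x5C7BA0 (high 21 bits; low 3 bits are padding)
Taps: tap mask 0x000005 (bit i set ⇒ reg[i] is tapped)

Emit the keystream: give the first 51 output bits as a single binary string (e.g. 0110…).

step | reg (before) | out | fb
   0 | 010111000111101110100 | 0 | 0
   1 | 101110001111011101000 | 1 | 0
   2 | 011100011110111010000 | 0 | 1
   3 | 111000111101110100001 | 1 | 0
   4 | 110001111011101000010 | 1 | 1
   5 | 100011110111010000101 | 1 | 1
   6 | 000111101110100001011 | 0 | 0
   7 | 001111011101000010110 | 0 | 1
   8 | 011110111010000101101 | 0 | 1
   9 | 111101110100001011011 | 1 | 0
  10 | 111011101000010110110 | 1 | 0
  11 | 110111010000101101100 | 1 | 1
  12 | 101110100001011011001 | 1 | 0
  13 | 011101000010110110010 | 0 | 1
  14 | 111010000101101100101 | 1 | 0
  15 | 110100001011011001010 | 1 | 1
  16 | 101000010110110010101 | 1 | 0
  17 | 010000101101100101010 | 0 | 0
  18 | 100001011011001010100 | 1 | 1
  19 | 000010110110010101001 | 0 | 0
  20 | 000101101100101010010 | 0 | 0
  21 | 001011011001010100100 | 0 | 1
  22 | 010110110010101001001 | 0 | 0
  23 | 101101100101010010010 | 1 | 0
  24 | 011011001010100100100 | 0 | 1
  25 | 110110010101001001001 | 1 | 1
  26 | 101100101010010010011 | 1 | 0
  27 | 011001010100100100110 | 0 | 1
  28 | 110010101001001001101 | 1 | 1
  29 | 100101010010010011011 | 1 | 1
  30 | 001010100100100110111 | 0 | 1
  31 | 010101001001001101111 | 0 | 0
  32 | 101010010010011011110 | 1 | 0
  33 | 010100100100110111100 | 0 | 0
  34 | 101001001001101111000 | 1 | 0
  35 | 010010010011011110000 | 0 | 0
  36 | 100100100110111100000 | 1 | 1
  37 | 001001001101111000001 | 0 | 1
  38 | 010010011011110000011 | 0 | 0
  39 | 100100110111100000110 | 1 | 1
  40 | 001001101111000001101 | 0 | 1
  41 | 010011011110000011011 | 0 | 0
  42 | 100110111100000110110 | 1 | 1
  43 | 001101111000001101101 | 0 | 1
  44 | 011011110000011011011 | 0 | 1
  45 | 110111100000110110111 | 1 | 1
  46 | 101111000001101101111 | 1 | 0
  47 | 011110000011011011110 | 0 | 1
  48 | 111100000110110111101 | 1 | 0
  49 | 111000001101101111010 | 1 | 0
  50 | 110000011011011110100 | 1 | 1

010111000111101110100001011011001010100100100110111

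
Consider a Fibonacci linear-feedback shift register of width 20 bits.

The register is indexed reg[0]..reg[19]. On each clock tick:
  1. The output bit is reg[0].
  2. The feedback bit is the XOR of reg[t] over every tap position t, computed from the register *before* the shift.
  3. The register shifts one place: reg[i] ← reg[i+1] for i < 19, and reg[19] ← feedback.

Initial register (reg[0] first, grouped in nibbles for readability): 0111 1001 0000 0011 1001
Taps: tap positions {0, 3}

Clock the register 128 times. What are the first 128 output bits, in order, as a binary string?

01111001000000111001101100010001111101000011100111100101010111110110110011111010010000001011001010000100010100100110101001101100

step | reg (before) | out | fb
   0 | 01111001000000111001 | 0 | 1
   1 | 11110010000001110011 | 1 | 0
   2 | 11100100000011100110 | 1 | 1
   3 | 11001000000111001101 | 1 | 1
   4 | 10010000001110011011 | 1 | 0
   5 | 00100000011100110110 | 0 | 0
   6 | 01000000111001101100 | 0 | 0
   7 | 10000001110011011000 | 1 | 1
   8 | 00000011100110110001 | 0 | 0
   9 | 00000111001101100010 | 0 | 0
  10 | 00001110011011000100 | 0 | 0
  11 | 00011100110110001000 | 0 | 1
  12 | 00111001101100010001 | 0 | 1
  13 | 01110011011000100011 | 0 | 1
  14 | 11100110110001000111 | 1 | 1
  15 | 11001101100010001111 | 1 | 1
  16 | 10011011000100011111 | 1 | 0
  17 | 00110110001000111110 | 0 | 1
  18 | 01101100010001111101 | 0 | 0
  19 | 11011000100011111010 | 1 | 0
  20 | 10110001000111110100 | 1 | 0
  21 | 01100010001111101000 | 0 | 0
  22 | 11000100011111010000 | 1 | 1
  23 | 10001000111110100001 | 1 | 1
  24 | 00010001111101000011 | 0 | 1
  25 | 00100011111010000111 | 0 | 0
  26 | 01000111110100001110 | 0 | 0
  27 | 10001111101000011100 | 1 | 1
  28 | 00011111010000111001 | 0 | 1
  29 | 00111110100001110011 | 0 | 1
  30 | 01111101000011100111 | 0 | 1
  31 | 11111010000111001111 | 1 | 0
  32 | 11110100001110011110 | 1 | 0
  33 | 11101000011100111100 | 1 | 1
  34 | 11010000111001111001 | 1 | 0
  35 | 10100001110011110010 | 1 | 1
  36 | 01000011100111100101 | 0 | 0
  37 | 10000111001111001010 | 1 | 1
  38 | 00001110011110010101 | 0 | 0
  39 | 00011100111100101010 | 0 | 1
  40 | 00111001111001010101 | 0 | 1
  41 | 01110011110010101011 | 0 | 1
  42 | 11100111100101010111 | 1 | 1
  43 | 11001111001010101111 | 1 | 1
  44 | 10011110010101011111 | 1 | 0
  45 | 00111100101010111110 | 0 | 1
  46 | 01111001010101111101 | 0 | 1
  47 | 11110010101011111011 | 1 | 0
  48 | 11100101010111110110 | 1 | 1
  49 | 11001010101111101101 | 1 | 1
  50 | 10010101011111011011 | 1 | 0
  51 | 00101010111110110110 | 0 | 0
  52 | 01010101111101101100 | 0 | 1
  53 | 10101011111011011001 | 1 | 1
  54 | 01010111110110110011 | 0 | 1
  55 | 10101111101101100111 | 1 | 1
  56 | 01011111011011001111 | 0 | 1
  57 | 10111110110110011111 | 1 | 0
  58 | 01111101101100111110 | 0 | 1
  59 | 11111011011001111101 | 1 | 0
  60 | 11110110110011111010 | 1 | 0
  61 | 11101101100111110100 | 1 | 1
  62 | 11011011001111101001 | 1 | 0
  63 | 10110110011111010010 | 1 | 0
  64 | 01101100111110100100 | 0 | 0
  65 | 11011001111101001000 | 1 | 0
  66 | 10110011111010010000 | 1 | 0
  67 | 01100111110100100000 | 0 | 0
  68 | 11001111101001000000 | 1 | 1
  69 | 10011111010010000001 | 1 | 0
  70 | 00111110100100000010 | 0 | 1
  71 | 01111101001000000101 | 0 | 1
  72 | 11111010010000001011 | 1 | 0
  73 | 11110100100000010110 | 1 | 0
  74 | 11101001000000101100 | 1 | 1
  75 | 11010010000001011001 | 1 | 0
  76 | 10100100000010110010 | 1 | 1
  77 | 01001000000101100101 | 0 | 0
  78 | 10010000001011001010 | 1 | 0
  79 | 00100000010110010100 | 0 | 0
  80 | 01000000101100101000 | 0 | 0
  81 | 10000001011001010000 | 1 | 1
  82 | 00000010110010100001 | 0 | 0
  83 | 00000101100101000010 | 0 | 0
  84 | 00001011001010000100 | 0 | 0
  85 | 00010110010100001000 | 0 | 1
  86 | 00101100101000010001 | 0 | 0
  87 | 01011001010000100010 | 0 | 1
  88 | 10110010100001000101 | 1 | 0
  89 | 01100101000010001010 | 0 | 0
  90 | 11001010000100010100 | 1 | 1
  91 | 10010100001000101001 | 1 | 0
  92 | 00101000010001010010 | 0 | 0
  93 | 01010000100010100100 | 0 | 1
  94 | 10100001000101001001 | 1 | 1
  95 | 01000010001010010011 | 0 | 0
  96 | 10000100010100100110 | 1 | 1
  97 | 00001000101001001101 | 0 | 0
  98 | 00010001010010011010 | 0 | 1
  99 | 00100010100100110101 | 0 | 0
 100 | 01000101001001101010 | 0 | 0
 101 | 10001010010011010100 | 1 | 1
 102 | 00010100100110101001 | 0 | 1
 103 | 00101001001101010011 | 0 | 0
 104 | 01010010011010100110 | 0 | 1
 105 | 10100100110101001101 | 1 | 1
 106 | 01001001101010011011 | 0 | 0
 107 | 10010011010100110110 | 1 | 0
 108 | 00100110101001101100 | 0 | 0
 109 | 01001101010011011000 | 0 | 0
 110 | 10011010100110110000 | 1 | 0
 111 | 00110101001101100000 | 0 | 1
 112 | 01101010011011000001 | 0 | 0
 113 | 11010100110110000010 | 1 | 0
 114 | 10101001101100000100 | 1 | 1
 115 | 01010011011000001001 | 0 | 1
 116 | 10100110110000010011 | 1 | 1
 117 | 01001101100000100111 | 0 | 0
 118 | 10011011000001001110 | 1 | 0
 119 | 00110110000010011100 | 0 | 1
 120 | 01101100000100111001 | 0 | 0
 121 | 11011000001001110010 | 1 | 0
 122 | 10110000010011100100 | 1 | 0
 123 | 01100000100111001000 | 0 | 0
 124 | 11000001001110010000 | 1 | 1
 125 | 10000010011100100001 | 1 | 1
 126 | 00000100111001000011 | 0 | 0
 127 | 00001001110010000110 | 0 | 0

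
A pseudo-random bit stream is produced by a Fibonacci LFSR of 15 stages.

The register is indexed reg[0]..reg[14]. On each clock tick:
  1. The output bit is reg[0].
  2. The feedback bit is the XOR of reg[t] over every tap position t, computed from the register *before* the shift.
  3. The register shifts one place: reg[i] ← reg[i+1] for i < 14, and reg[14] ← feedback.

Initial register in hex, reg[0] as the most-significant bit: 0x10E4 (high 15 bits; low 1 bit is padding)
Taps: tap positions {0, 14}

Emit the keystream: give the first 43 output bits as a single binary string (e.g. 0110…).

0001000011100100001111101000111110101001111

k : reg_k → out_k, fb_k
0: 000100001110010 → 0, fb=0
1: 001000011100100 → 0, fb=0
2: 010000111001000 → 0, fb=0
3: 100001110010000 → 1, fb=1
4: 000011100100001 → 0, fb=1
5: 000111001000011 → 0, fb=1
6: 001110010000111 → 0, fb=1
7: 011100100001111 → 0, fb=1
8: 111001000011111 → 1, fb=0
9: 110010000111110 → 1, fb=1
10: 100100001111101 → 1, fb=0
11: 001000011111010 → 0, fb=0
12: 010000111110100 → 0, fb=0
13: 100001111101000 → 1, fb=1
14: 000011111010001 → 0, fb=1
15: 000111110100011 → 0, fb=1
16: 001111101000111 → 0, fb=1
17: 011111010001111 → 0, fb=1
18: 111110100011111 → 1, fb=0
19: 111101000111110 → 1, fb=1
20: 111010001111101 → 1, fb=0
21: 110100011111010 → 1, fb=1
22: 101000111110101 → 1, fb=0
23: 010001111101010 → 0, fb=0
24: 100011111010100 → 1, fb=1
25: 000111110101001 → 0, fb=1
26: 001111101010011 → 0, fb=1
27: 011111010100111 → 0, fb=1
28: 111110101001111 → 1, fb=0
29: 111101010011110 → 1, fb=1
30: 111010100111101 → 1, fb=0
31: 110101001111010 → 1, fb=1
32: 101010011110101 → 1, fb=0
33: 010100111101010 → 0, fb=0
34: 101001111010100 → 1, fb=1
35: 010011110101001 → 0, fb=1
36: 100111101010011 → 1, fb=0
37: 001111010100110 → 0, fb=0
38: 011110101001100 → 0, fb=0
39: 111101010011000 → 1, fb=1
40: 111010100110001 → 1, fb=0
41: 110101001100010 → 1, fb=1
42: 101010011000101 → 1, fb=0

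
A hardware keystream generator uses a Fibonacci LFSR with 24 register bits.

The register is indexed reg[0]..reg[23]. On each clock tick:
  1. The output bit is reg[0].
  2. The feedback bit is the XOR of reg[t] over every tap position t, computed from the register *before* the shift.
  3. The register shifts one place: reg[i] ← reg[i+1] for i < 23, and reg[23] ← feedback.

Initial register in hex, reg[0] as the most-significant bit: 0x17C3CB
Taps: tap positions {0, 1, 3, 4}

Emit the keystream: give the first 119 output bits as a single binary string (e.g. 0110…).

k : reg_k → out_k, fb_k
0: 000101111100001111001011 → 0, fb=1
1: 001011111000011110010111 → 0, fb=1
2: 010111110000111100101111 → 0, fb=1
3: 101111100001111001011111 → 1, fb=1
4: 011111000011110010111111 → 0, fb=1
5: 111110000111100101111111 → 1, fb=0
6: 111100001111001011111110 → 1, fb=1
7: 111000011110010111111101 → 1, fb=0
8: 110000111100101111111010 → 1, fb=0
9: 100001111001011111110100 → 1, fb=1
10: 000011110010111111101001 → 0, fb=1
11: 000111100101111111010011 → 0, fb=0
12: 001111001011111110100110 → 0, fb=0
13: 011110010111111101001100 → 0, fb=1
14: 111100101111111010011001 → 1, fb=1
15: 111001011111110100110011 → 1, fb=0
16: 110010111111101001100110 → 1, fb=1
17: 100101111111010011001101 → 1, fb=0
18: 001011111110100110011010 → 0, fb=1
19: 010111111101001100110101 → 0, fb=1
20: 101111111010011001101011 → 1, fb=1
21: 011111110100110011010111 → 0, fb=1
22: 111111101001100110101111 → 1, fb=0
23: 111111010011001101011110 → 1, fb=0
24: 111110100110011010111100 → 1, fb=0
25: 111101001100110101111000 → 1, fb=1
26: 111010011001101011110001 → 1, fb=1
27: 110100110011010111100011 → 1, fb=1
28: 101001100110101111000111 → 1, fb=1
29: 010011001101011110001111 → 0, fb=0
30: 100110011010111100011110 → 1, fb=1
31: 001100110101111000111101 → 0, fb=1
32: 011001101011110001111011 → 0, fb=1
33: 110011010111100011110111 → 1, fb=1
34: 100110101111000111101111 → 1, fb=1
35: 001101011110001111011111 → 0, fb=1
36: 011010111100011110111111 → 0, fb=0
37: 110101111000111101111110 → 1, fb=1
38: 101011110001111011111101 → 1, fb=0
39: 010111100011110111111010 → 0, fb=1
40: 101111000111101111110101 → 1, fb=1
41: 011110001111011111101011 → 0, fb=1
42: 111100011110111111010111 → 1, fb=1
43: 111000111101111110101111 → 1, fb=0
44: 110001111011111101011110 → 1, fb=0
45: 100011110111111010111100 → 1, fb=0
46: 000111101111110101111000 → 0, fb=0
47: 001111011111101011110000 → 0, fb=0
48: 011110111111010111100000 → 0, fb=1
49: 111101111110101111000001 → 1, fb=1
50: 111011111101011110000011 → 1, fb=1
51: 110111111010111100000111 → 1, fb=0
52: 101111110101111000001110 → 1, fb=1
53: 011111101011110000011101 → 0, fb=1
54: 111111010111100000111011 → 1, fb=0
55: 111110101111000001110110 → 1, fb=0
56: 111101011110000011101100 → 1, fb=1
57: 111010111100000111011001 → 1, fb=1
58: 110101111000001110110011 → 1, fb=1
59: 101011110000011101100111 → 1, fb=0
60: 010111100000111011001110 → 0, fb=1
61: 101111000001110110011101 → 1, fb=1
62: 011110000011101100111011 → 0, fb=1
63: 111100000111011001110111 → 1, fb=1
64: 111000001110110011101111 → 1, fb=0
65: 110000011101100111011110 → 1, fb=0
66: 100000111011001110111100 → 1, fb=1
67: 000001110110011101111001 → 0, fb=0
68: 000011101100111011110010 → 0, fb=1
69: 000111011001110111100101 → 0, fb=0
70: 001110110011101111001010 → 0, fb=0
71: 011101100111011110010100 → 0, fb=0
72: 111011001110111100101000 → 1, fb=1
73: 110110011101111001010001 → 1, fb=0
74: 101100111011110010100010 → 1, fb=0
75: 011001110111100101000100 → 0, fb=1
76: 110011101111001010001001 → 1, fb=1
77: 100111011110010100010011 → 1, fb=1
78: 001110111100101000100111 → 0, fb=0
79: 011101111001010001001110 → 0, fb=0
80: 111011110010100010011100 → 1, fb=1
81: 110111100101000100111001 → 1, fb=0
82: 101111001010001001110010 → 1, fb=1
83: 011110010100010011100101 → 0, fb=1
84: 111100101000100111001011 → 1, fb=1
85: 111001010001001110010111 → 1, fb=0
86: 110010100010011100101110 → 1, fb=1
87: 100101000100111001011101 → 1, fb=0
88: 001010001001110010111010 → 0, fb=1
89: 010100010011100101110101 → 0, fb=0
90: 101000100111001011101010 → 1, fb=1
91: 010001001110010111010101 → 0, fb=1
92: 100010011100101110101011 → 1, fb=0
93: 000100111001011101010110 → 0, fb=1
94: 001001110010111010101101 → 0, fb=0
95: 010011100101110101011010 → 0, fb=0
96: 100111001011101010110100 → 1, fb=1
97: 001110010111010101101001 → 0, fb=0
98: 011100101110101011010010 → 0, fb=0
99: 111001011101010110100100 → 1, fb=0
100: 110010111010101101001000 → 1, fb=1
101: 100101110101011010010001 → 1, fb=0
102: 001011101010110100100010 → 0, fb=1
103: 010111010101101001000101 → 0, fb=1
104: 101110101011010010001011 → 1, fb=1
105: 011101010110100100010111 → 0, fb=0
106: 111010101101001000101110 → 1, fb=1
107: 110101011010010001011101 → 1, fb=1
108: 101010110100100010111011 → 1, fb=0
109: 010101101001000101110110 → 0, fb=0
110: 101011010010001011101100 → 1, fb=0
111: 010110100100010111011000 → 0, fb=1
112: 101101001000101110110001 → 1, fb=0
113: 011010010001011101100010 → 0, fb=0
114: 110100100010111011000100 → 1, fb=1
115: 101001000101110110001001 → 1, fb=1
116: 010010001011101100010011 → 0, fb=0
117: 100100010111011000100110 → 1, fb=0
118: 001000101110110001001100 → 0, fb=0

00010111110000111100101111111010011001101011110001111011111101011110000011101100111011110010100010011100101110101011010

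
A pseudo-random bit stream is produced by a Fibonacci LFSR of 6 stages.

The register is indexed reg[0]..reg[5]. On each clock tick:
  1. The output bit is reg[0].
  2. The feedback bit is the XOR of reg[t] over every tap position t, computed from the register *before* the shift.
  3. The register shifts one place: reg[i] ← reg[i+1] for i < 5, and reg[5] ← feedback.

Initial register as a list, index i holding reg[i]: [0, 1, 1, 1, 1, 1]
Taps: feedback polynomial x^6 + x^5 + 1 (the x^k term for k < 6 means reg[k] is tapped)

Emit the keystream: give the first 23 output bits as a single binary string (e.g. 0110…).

step | reg (before) | out | fb
   0 | 011111 | 0 | 1
   1 | 111111 | 1 | 0
   2 | 111110 | 1 | 1
   3 | 111101 | 1 | 0
   4 | 111010 | 1 | 1
   5 | 110101 | 1 | 0
   6 | 101010 | 1 | 1
   7 | 010101 | 0 | 1
   8 | 101011 | 1 | 0
   9 | 010110 | 0 | 0
  10 | 101100 | 1 | 1
  11 | 011001 | 0 | 1
  12 | 110011 | 1 | 0
  13 | 100110 | 1 | 1
  14 | 001101 | 0 | 1
  15 | 011011 | 0 | 1
  16 | 110111 | 1 | 0
  17 | 101110 | 1 | 1
  18 | 011101 | 0 | 1
  19 | 111011 | 1 | 0
  20 | 110110 | 1 | 1
  21 | 101101 | 1 | 0
  22 | 011010 | 0 | 0

01111110101011001101110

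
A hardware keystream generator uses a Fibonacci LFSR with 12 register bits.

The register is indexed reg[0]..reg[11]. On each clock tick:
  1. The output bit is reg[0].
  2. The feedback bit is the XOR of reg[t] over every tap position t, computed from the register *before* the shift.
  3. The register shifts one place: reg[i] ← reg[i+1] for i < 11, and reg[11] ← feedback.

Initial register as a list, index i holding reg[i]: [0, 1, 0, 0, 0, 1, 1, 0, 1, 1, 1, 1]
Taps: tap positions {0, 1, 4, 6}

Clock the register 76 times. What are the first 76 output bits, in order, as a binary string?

0100011011110001100001101011010011011010011001010001101110000111010100101000

tick  register→output (feedback)
  0  010001101111→0 (0)
  1  100011011110→1 (0)
  2  000110111100→0 (0)
  3  001101111000→0 (1)
  4  011011110001→0 (1)
  5  110111100011→1 (0)
  6  101111000110→1 (0)
  7  011110001100→0 (0)
  8  111100011000→1 (0)
  9  111000110000→1 (1)
 10  110001100001→1 (1)
 11  100011000011→1 (0)
 12  000110000110→0 (1)
 13  001100001101→0 (0)
 14  011000011010→0 (1)
 15  110000110101→1 (1)
 16  100001101011→1 (0)
 17  000011010110→0 (1)
 18  000110101101→0 (0)
 19  001101011010→0 (0)
 20  011010110100→0 (1)
 21  110101101001→1 (1)
 22  101011010011→1 (0)
 23  010110100110→0 (1)
 24  101101001101→1 (1)
 25  011010011011→0 (0)
 26  110100110110→1 (1)
 27  101001101101→1 (0)
 28  010011011010→0 (0)
 29  100110110100→1 (1)
 30  001101101001→0 (1)
 31  011011010011→0 (0)
 32  110110100110→1 (0)
 33  101101001100→1 (1)
 34  011010011001→0 (0)
 35  110100110010→1 (1)
 36  101001100101→1 (0)
 37  010011001010→0 (0)
 38  100110010100→1 (0)
 39  001100101000→0 (1)
 40  011001010001→0 (1)
 41  110010100011→1 (0)
 42  100101000110→1 (1)
 43  001010001101→0 (1)
 44  010100011011→0 (1)
 45  101000110111→1 (0)
 46  010001101110→0 (0)
 47  100011011100→1 (0)
 48  000110111000→0 (0)
 49  001101110000→0 (1)
 50  011011100001→0 (1)
 51  110111000011→1 (1)
 52  101110000111→1 (0)
 53  011100001110→0 (1)
 54  111000011101→1 (0)
 55  110000111010→1 (1)
 56  100001110101→1 (0)
 57  000011101010→0 (0)
 58  000111010100→0 (1)
 59  001110101001→0 (0)
 60  011101010010→0 (1)
 61  111010100101→1 (0)
 62  110101001010→1 (0)
 63  101010010100→1 (0)
 64  010100101000→0 (0)
 65  101001010000→1 (1)
 66  010010100001→0 (1)
 67  100101000011→1 (1)
 68  001010000111→0 (1)
 69  010100001111→0 (1)
 70  101000011111→1 (1)
 71  010000111111→0 (0)
 72  100001111110→1 (0)
 73  000011111100→0 (0)
 74  000111111000→0 (0)
 75  001111110000→0 (0)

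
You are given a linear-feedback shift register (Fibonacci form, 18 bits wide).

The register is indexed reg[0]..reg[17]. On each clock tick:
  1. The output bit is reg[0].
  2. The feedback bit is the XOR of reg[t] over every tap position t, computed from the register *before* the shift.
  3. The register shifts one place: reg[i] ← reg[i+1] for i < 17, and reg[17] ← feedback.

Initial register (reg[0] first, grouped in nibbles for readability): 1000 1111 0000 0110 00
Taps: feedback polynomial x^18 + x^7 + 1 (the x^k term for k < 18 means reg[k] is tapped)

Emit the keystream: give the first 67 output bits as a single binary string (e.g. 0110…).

tick  register→output (feedback)
  0  100011110000011000→1 (0)
  1  000111100000110000→0 (0)
  2  001111000001100000→0 (0)
  3  011110000011000000→0 (0)
  4  111100000110000000→1 (1)
  5  111000001100000001→1 (1)
  6  110000011000000011→1 (0)
  7  100000110000000110→1 (0)
  8  000001100000001100→0 (0)
  9  000011000000011000→0 (0)
 10  000110000000110000→0 (0)
 11  001100000001100000→0 (0)
 12  011000000011000000→0 (0)
 13  110000000110000000→1 (1)
 14  100000001100000001→1 (1)
 15  000000011000000011→0 (1)
 16  000000110000000111→0 (1)
 17  000001100000001111→0 (0)
 18  000011000000011110→0 (0)
 19  000110000000111100→0 (0)
 20  001100000001111000→0 (0)
 21  011000000011110000→0 (0)
 22  110000000111100000→1 (1)
 23  100000001111000001→1 (1)
 24  000000011110000011→0 (1)
 25  000000111100000111→0 (1)
 26  000001111000001111→0 (1)
 27  000011110000011111→0 (1)
 28  000111100000111111→0 (0)
 29  001111000001111110→0 (0)
 30  011110000011111100→0 (0)
 31  111100000111111000→1 (1)
 32  111000001111110001→1 (1)
 33  110000011111100011→1 (0)
 34  100000111111000110→1 (0)
 35  000001111110001100→0 (1)
 36  000011111100011001→0 (1)
 37  000111111000110011→0 (1)
 38  001111110001100111→0 (1)
 39  011111100011001111→0 (0)
 40  111111000110011110→1 (1)
 41  111110001100111101→1 (1)
 42  111100011001111011→1 (0)
 43  111000110011110110→1 (0)
 44  110001100111101100→1 (1)
 45  100011001111011001→1 (1)
 46  000110011110110011→0 (1)
 47  001100111101100111→0 (1)
 48  011001111011001111→0 (1)
 49  110011110110011111→1 (0)
 50  100111101100111110→1 (1)
 51  001111011001111101→0 (1)
 52  011110110011111011→0 (1)
 53  111101100111110111→1 (1)
 54  111011001111101111→1 (1)
 55  110110011111011111→1 (0)
 56  101100111110111110→1 (0)
 57  011001111101111100→0 (1)
 58  110011111011111001→1 (0)
 59  100111110111110010→1 (0)
 60  001111101111100100→0 (0)
 61  011111011111001000→0 (1)
 62  111110111110010001→1 (0)
 63  111101111100100010→1 (0)
 64  111011111001000100→1 (0)
 65  110111110010001000→1 (0)
 66  101111100100010000→1 (1)

1000111100000110000000110000000111100000111111000110011110110011111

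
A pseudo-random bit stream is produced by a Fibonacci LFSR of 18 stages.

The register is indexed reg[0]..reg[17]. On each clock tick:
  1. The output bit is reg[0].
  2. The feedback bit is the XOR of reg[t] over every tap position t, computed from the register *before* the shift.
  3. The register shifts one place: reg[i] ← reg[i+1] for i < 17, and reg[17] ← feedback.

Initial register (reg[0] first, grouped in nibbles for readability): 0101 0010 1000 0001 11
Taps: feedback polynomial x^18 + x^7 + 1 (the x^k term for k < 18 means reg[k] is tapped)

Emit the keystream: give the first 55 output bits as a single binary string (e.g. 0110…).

step | reg (before) | out | fb
   0 | 010100101000000111 | 0 | 0
   1 | 101001010000001110 | 1 | 0
   2 | 010010100000011100 | 0 | 0
   3 | 100101000000111000 | 1 | 1
   4 | 001010000001110001 | 0 | 0
   5 | 010100000011100010 | 0 | 0
   6 | 101000000111000100 | 1 | 1
   7 | 010000001110001001 | 0 | 0
   8 | 100000011100010010 | 1 | 0
   9 | 000000111000100100 | 0 | 1
  10 | 000001110001001001 | 0 | 1
  11 | 000011100010010011 | 0 | 0
  12 | 000111000100100110 | 0 | 0
  13 | 001110001001001100 | 0 | 0
  14 | 011100010010011000 | 0 | 1
  15 | 111000100100110001 | 1 | 1
  16 | 110001001001100011 | 1 | 1
  17 | 100010010011000111 | 1 | 0
  18 | 000100100110001110 | 0 | 0
  19 | 001001001100011100 | 0 | 0
  20 | 010010011000111000 | 0 | 1
  21 | 100100110001110001 | 1 | 0
  22 | 001001100011100010 | 0 | 0
  23 | 010011000111000100 | 0 | 0
  24 | 100110001110001000 | 1 | 1
  25 | 001100011100010001 | 0 | 1
  26 | 011000111000100011 | 0 | 1
  27 | 110001110001000111 | 1 | 0
  28 | 100011100010001110 | 1 | 1
  29 | 000111000100011101 | 0 | 0
  30 | 001110001000111010 | 0 | 0
  31 | 011100010001110100 | 0 | 1
  32 | 111000100011101001 | 1 | 1
  33 | 110001000111010011 | 1 | 1
  34 | 100010001110100111 | 1 | 1
  35 | 000100011101001111 | 0 | 1
  36 | 001000111010011111 | 0 | 1
  37 | 010001110100111111 | 0 | 1
  38 | 100011101001111111 | 1 | 1
  39 | 000111010011111111 | 0 | 1
  40 | 001110100111111111 | 0 | 0
  41 | 011101001111111110 | 0 | 0
  42 | 111010011111111100 | 1 | 0
  43 | 110100111111111000 | 1 | 0
  44 | 101001111111110000 | 1 | 0
  45 | 010011111111100000 | 0 | 1
  46 | 100111111111000001 | 1 | 0
  47 | 001111111110000010 | 0 | 1
  48 | 011111111100000101 | 0 | 1
  49 | 111111111000001011 | 1 | 0
  50 | 111111110000010110 | 1 | 0
  51 | 111111100000101100 | 1 | 1
  52 | 111111000001011001 | 1 | 1
  53 | 111110000010110011 | 1 | 1
  54 | 111100000101100111 | 1 | 1

0101001010000001110001001001100011100010001110100111111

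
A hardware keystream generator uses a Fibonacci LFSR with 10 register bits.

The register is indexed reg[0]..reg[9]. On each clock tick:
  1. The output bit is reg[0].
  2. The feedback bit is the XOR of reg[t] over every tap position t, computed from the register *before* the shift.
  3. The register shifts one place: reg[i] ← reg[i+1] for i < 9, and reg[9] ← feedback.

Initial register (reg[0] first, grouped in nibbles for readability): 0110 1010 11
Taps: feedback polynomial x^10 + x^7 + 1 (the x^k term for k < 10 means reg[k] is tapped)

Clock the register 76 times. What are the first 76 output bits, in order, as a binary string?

tick  register→output (feedback)
  0  0110101011→0 (0)
  1  1101010110→1 (0)
  2  1010101100→1 (0)
  3  0101011000→0 (0)
  4  1010110000→1 (1)
  5  0101100001→0 (0)
  6  1011000010→1 (1)
  7  0110000101→0 (1)
  8  1100001011→1 (1)
  9  1000010111→1 (0)
 10  0000101110→0 (1)
 11  0001011101→0 (1)
 12  0010111011→0 (0)
 13  0101110110→0 (1)
 14  1011101101→1 (0)
 15  0111011010→0 (0)
 16  1110110100→1 (0)
 17  1101101000→1 (1)
 18  1011010001→1 (1)
 19  0110100011→0 (0)
 20  1101000110→1 (0)
 21  1010001100→1 (0)
 22  0100011000→0 (0)
 23  1000110000→1 (1)
 24  0001100001→0 (0)
 25  0011000010→0 (0)
 26  0110000100→0 (1)
 27  1100001001→1 (1)
 28  1000010011→1 (1)
 29  0000100111→0 (1)
 30  0001001111→0 (1)
 31  0010011111→0 (1)
 32  0100111111→0 (1)
 33  1001111111→1 (0)
 34  0011111110→0 (1)
 35  0111111101→0 (1)
 36  1111111011→1 (1)
 37  1111110111→1 (0)
 38  1111101110→1 (0)
 39  1111011100→1 (0)
 40  1110111000→1 (1)
 41  1101110001→1 (1)
 42  1011100011→1 (1)
 43  0111000111→0 (1)
 44  1110001111→1 (0)
 45  1100011110→1 (0)
 46  1000111100→1 (0)
 47  0001111000→0 (0)
 48  0011110000→0 (0)
 49  0111100000→0 (0)
 50  1111000000→1 (1)
 51  1110000001→1 (1)
 52  1100000011→1 (1)
 53  1000000111→1 (0)
 54  0000001110→0 (1)
 55  0000011101→0 (1)
 56  0000111011→0 (0)
 57  0001110110→0 (1)
 58  0011101101→0 (1)
 59  0111011011→0 (0)
 60  1110110110→1 (0)
 61  1101101100→1 (0)
 62  1011011000→1 (1)
 63  0110110001→0 (0)
 64  1101100010→1 (1)
 65  1011000101→1 (0)
 66  0110001010→0 (0)
 67  1100010100→1 (0)
 68  1000101000→1 (1)
 69  0001010001→0 (0)
 70  0010100010→0 (0)
 71  0101000100→0 (1)
 72  1010001001→1 (1)
 73  0100010011→0 (0)
 74  1000100110→1 (0)
 75  0001001100→0 (1)

0110101011000010111011010001100001001111111011100011110000001110110110001010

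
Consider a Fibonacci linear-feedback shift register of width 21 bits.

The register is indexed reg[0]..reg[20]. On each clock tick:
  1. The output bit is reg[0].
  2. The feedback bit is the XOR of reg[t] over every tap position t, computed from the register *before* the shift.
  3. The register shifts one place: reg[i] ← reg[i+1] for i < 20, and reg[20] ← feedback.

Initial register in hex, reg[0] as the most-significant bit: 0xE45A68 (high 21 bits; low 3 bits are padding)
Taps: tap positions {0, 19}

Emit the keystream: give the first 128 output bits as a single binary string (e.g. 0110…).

tick  register→output (feedback)
  0  111001000101101001101→1 (1)
  1  110010001011010011011→1 (0)
  2  100100010110100110110→1 (0)
  3  001000101101001101100→0 (0)
  4  010001011010011011000→0 (0)
  5  100010110100110110000→1 (1)
  6  000101101001101100001→0 (0)
  7  001011010011011000010→0 (1)
  8  010110100110110000101→0 (0)
  9  101101001101100001010→1 (0)
 10  011010011011000010100→0 (0)
 11  110100110110000101000→1 (1)
 12  101001101100001010001→1 (1)
 13  010011011000010100011→0 (1)
 14  100110110000101000111→1 (0)
 15  001101100001010001110→0 (1)
 16  011011000010100011101→0 (0)
 17  110110000101000111010→1 (0)
 18  101100001010001110100→1 (1)
 19  011000010100011101001→0 (0)
 20  110000101000111010010→1 (0)
 21  100001010001110100100→1 (1)
 22  000010100011101001001→0 (0)
 23  000101000111010010010→0 (1)
 24  001010001110100100101→0 (0)
 25  010100011101001001010→0 (1)
 26  101000111010010010101→1 (1)
 27  010001110100100101011→0 (1)
 28  100011101001001010111→1 (0)
 29  000111010010010101110→0 (1)
 30  001110100100101011101→0 (0)
 31  011101001001010111010→0 (1)
 32  111010010010101110101→1 (1)
 33  110100100101011101011→1 (0)
 34  101001001010111010110→1 (0)
 35  010010010101110101100→0 (0)
 36  100100101011101011000→1 (1)
 37  001001010111010110001→0 (0)
 38  010010101110101100010→0 (1)
 39  100101011101011000101→1 (1)
 40  001010111010110001011→0 (1)
 41  010101110101100010111→0 (1)
 42  101011101011000101111→1 (0)
 43  010111010110001011110→0 (1)
 44  101110101100010111101→1 (1)
 45  011101011000101111011→0 (1)
 46  111010110001011110111→1 (0)
 47  110101100010111101110→1 (0)
 48  101011000101111011100→1 (1)
 49  010110001011110111001→0 (0)
 50  101100010111101110010→1 (0)
 51  011000101111011100100→0 (0)
 52  110001011110111001000→1 (1)
 53  100010111101110010001→1 (1)
 54  000101111011100100011→0 (1)
 55  001011110111001000111→0 (1)
 56  010111101110010001111→0 (1)
 57  101111011100100011111→1 (0)
 58  011110111001000111110→0 (1)
 59  111101110010001111101→1 (1)
 60  111011100100011111011→1 (0)
 61  110111001000111110110→1 (0)
 62  101110010001111101100→1 (1)
 63  011100100011111011001→0 (0)
 64  111001000111110110010→1 (0)
 65  110010001111101100100→1 (1)
 66  100100011111011001001→1 (1)
 67  001000111110110010011→0 (1)
 68  010001111101100100111→0 (1)
 69  100011111011001001111→1 (0)
 70  000111110110010011110→0 (1)
 71  001111101100100111101→0 (0)
 72  011111011001001111010→0 (1)
 73  111110110010011110101→1 (1)
 74  111101100100111101011→1 (0)
 75  111011001001111010110→1 (0)
 76  110110010011110101100→1 (1)
 77  101100100111101011001→1 (1)
 78  011001001111010110011→0 (1)
 79  110010011110101100111→1 (0)
 80  100100111101011001110→1 (0)
 81  001001111010110011100→0 (0)
 82  010011110101100111000→0 (0)
 83  100111101011001110000→1 (1)
 84  001111010110011100001→0 (0)
 85  011110101100111000010→0 (1)
 86  111101011001110000101→1 (1)
 87  111010110011100001011→1 (0)
 88  110101100111000010110→1 (0)
 89  101011001110000101100→1 (1)
 90  010110011100001011001→0 (0)
 91  101100111000010110010→1 (0)
 92  011001110000101100100→0 (0)
 93  110011100001011001000→1 (1)
 94  100111000010110010001→1 (1)
 95  001110000101100100011→0 (1)
 96  011100001011001000111→0 (1)
 97  111000010110010001111→1 (0)
 98  110000101100100011110→1 (0)
 99  100001011001000111100→1 (1)
100  000010110010001111001→0 (0)
101  000101100100011110010→0 (1)
102  001011001000111100101→0 (0)
103  010110010001111001010→0 (1)
104  101100100011110010101→1 (1)
105  011001000111100101011→0 (1)
106  110010001111001010111→1 (0)
107  100100011110010101110→1 (0)
108  001000111100101011100→0 (0)
109  010001111001010111000→0 (0)
110  100011110010101110000→1 (1)
111  000111100101011100001→0 (0)
112  001111001010111000010→0 (1)
113  011110010101110000101→0 (0)
114  111100101011100001010→1 (0)
115  111001010111000010100→1 (1)
116  110010101110000101001→1 (1)
117  100101011100001010011→1 (0)
118  001010111000010100110→0 (1)
119  010101110000101001101→0 (0)
120  101011100001010011010→1 (0)
121  010111000010100110100→0 (0)
122  101110000101001101000→1 (1)
123  011100001010011010001→0 (0)
124  111000010100110100010→1 (0)
125  110000101001101000100→1 (1)
126  100001010011010001001→1 (1)
127  000010100110100010011→0 (1)

11100100010110100110110000101000111010010010101110101100010111101110010001111101100100111101011001110000101100100011110010101110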